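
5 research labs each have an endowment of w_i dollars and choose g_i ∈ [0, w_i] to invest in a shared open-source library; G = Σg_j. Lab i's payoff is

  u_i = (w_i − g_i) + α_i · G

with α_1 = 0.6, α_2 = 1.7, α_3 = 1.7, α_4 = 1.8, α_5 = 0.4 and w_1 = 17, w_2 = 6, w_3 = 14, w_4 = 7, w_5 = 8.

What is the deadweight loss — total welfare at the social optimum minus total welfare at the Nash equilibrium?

∂u_i/∂g_i = α_i − 1, so lab i contributes w_i if α_i > 1, else 0.
α_i > 1 for i ∈ {2, 3, 4}; NE contributions (0, 6, 14, 7, 0), G = 27.
W^NE = Σw_i − G^NE + (Σα_i)·G^NE = 52 + 5.2·27 = 192.4.
Planner: ∂(Σu_j)/∂g_i = Σα_j − 1 = 5.2 > 0, so everyone contributes w_i; G^SO = 52, W^SO = 52 + 5.2·52 = 322.4.
Deadweight loss = 130.

130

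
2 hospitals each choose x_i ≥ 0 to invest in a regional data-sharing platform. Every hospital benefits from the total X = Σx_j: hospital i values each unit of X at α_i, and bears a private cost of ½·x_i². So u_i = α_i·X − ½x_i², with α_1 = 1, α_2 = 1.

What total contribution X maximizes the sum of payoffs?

4

Planner FOC: ∂(Σu_j)/∂x_i = (Σα_j) − x_i = 0, so x_i^SO = Σα_j = 2 for every i; X^SO = 4.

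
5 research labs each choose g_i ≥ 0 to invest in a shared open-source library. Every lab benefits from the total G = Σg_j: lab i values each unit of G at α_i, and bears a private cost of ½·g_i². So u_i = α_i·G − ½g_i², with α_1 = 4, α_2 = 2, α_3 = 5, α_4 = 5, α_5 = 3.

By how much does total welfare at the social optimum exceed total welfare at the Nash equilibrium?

Lab i's FOC: ∂u_i/∂g_i = α_i − g_i = 0, so g_i* = α_i.
NE contributions = (4, 2, 5, 5, 3); G = 19.
W^NE = (Σα)·G − ½Σα_i² = 19² − ½·79 = 321.5.
Planner sets g_i = Σα_j = 19 for every i, so G^SO = 5·19 = 95.
W^SO = (Σα)·G^SO − ½·5·(Σα)² = (5/2)·19² = 902.5.
Deadweight loss = W^SO − W^NE = 581.

581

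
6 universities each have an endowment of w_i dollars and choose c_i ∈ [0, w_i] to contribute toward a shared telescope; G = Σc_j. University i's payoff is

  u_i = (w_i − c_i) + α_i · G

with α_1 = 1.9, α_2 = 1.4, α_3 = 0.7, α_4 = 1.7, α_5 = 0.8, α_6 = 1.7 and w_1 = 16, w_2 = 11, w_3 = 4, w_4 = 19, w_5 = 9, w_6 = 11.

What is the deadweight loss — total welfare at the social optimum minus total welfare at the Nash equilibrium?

93.6

∂u_i/∂c_i = α_i − 1, so university i contributes w_i if α_i > 1, else 0.
α_i > 1 for i ∈ {1, 2, 4, 6}; NE contributions (16, 11, 0, 19, 0, 11), G = 57.
W^NE = Σw_i − G^NE + (Σα_i)·G^NE = 70 + 7.2·57 = 480.4.
Planner: ∂(Σu_j)/∂c_i = Σα_j − 1 = 7.2 > 0, so everyone contributes w_i; G^SO = 70, W^SO = 70 + 7.2·70 = 574.
Deadweight loss = 93.6.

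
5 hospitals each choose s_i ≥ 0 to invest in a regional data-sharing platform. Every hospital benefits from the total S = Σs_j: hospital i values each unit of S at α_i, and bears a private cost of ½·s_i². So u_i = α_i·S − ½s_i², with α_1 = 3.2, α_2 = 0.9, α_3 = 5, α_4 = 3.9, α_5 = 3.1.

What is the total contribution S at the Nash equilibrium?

Hospital i's FOC: ∂u_i/∂s_i = α_i − s_i = 0, so s_i* = α_i.
NE contributions = (3.2, 0.9, 5, 3.9, 3.1); S = 16.1.

16.1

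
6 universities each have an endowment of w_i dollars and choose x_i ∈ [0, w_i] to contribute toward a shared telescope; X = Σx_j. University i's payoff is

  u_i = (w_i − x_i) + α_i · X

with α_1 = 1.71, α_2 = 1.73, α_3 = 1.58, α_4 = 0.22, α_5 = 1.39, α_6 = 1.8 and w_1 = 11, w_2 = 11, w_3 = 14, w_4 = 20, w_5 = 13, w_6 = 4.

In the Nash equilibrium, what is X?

∂u_i/∂x_i = α_i − 1, so university i contributes w_i if α_i > 1, else 0.
α_i > 1 for i ∈ {1, 2, 3, 5, 6}; NE contributions (11, 11, 14, 0, 13, 4), X = 53.

53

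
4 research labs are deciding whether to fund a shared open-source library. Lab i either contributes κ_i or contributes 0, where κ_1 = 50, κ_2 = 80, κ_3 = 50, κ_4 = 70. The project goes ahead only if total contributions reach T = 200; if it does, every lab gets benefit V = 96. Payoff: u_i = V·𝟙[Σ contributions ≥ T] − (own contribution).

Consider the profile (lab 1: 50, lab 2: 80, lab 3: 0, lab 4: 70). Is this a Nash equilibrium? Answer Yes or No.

Total = 200 ≥ 200: provided.
Lab 1 (pledges 50, payoff 46): dropping to 0 → total 150, payoff 0. No gain.
Lab 2 (pledges 80, payoff 16): dropping to 0 → total 120, payoff 0. No gain.
Lab 3 (pledges 0, payoff 96): pledging 50 → total 250, payoff 46. No gain.
Lab 4 (pledges 70, payoff 26): dropping to 0 → total 130, payoff 0. No gain.

Yes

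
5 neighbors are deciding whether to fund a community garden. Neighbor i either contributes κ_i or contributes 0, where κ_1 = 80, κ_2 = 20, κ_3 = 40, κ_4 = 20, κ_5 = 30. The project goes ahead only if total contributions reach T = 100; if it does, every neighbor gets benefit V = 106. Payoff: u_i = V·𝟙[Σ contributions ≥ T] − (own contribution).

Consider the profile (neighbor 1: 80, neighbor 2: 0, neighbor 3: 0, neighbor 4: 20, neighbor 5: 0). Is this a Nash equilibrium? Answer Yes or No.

Total = 100 ≥ 100: provided.
Neighbor 1 (pledges 80, payoff 26): dropping to 0 → total 20, payoff 0. No gain.
Neighbor 2 (pledges 0, payoff 106): pledging 20 → total 120, payoff 86. No gain.
Neighbor 3 (pledges 0, payoff 106): pledging 40 → total 140, payoff 66. No gain.
Neighbor 4 (pledges 20, payoff 86): dropping to 0 → total 80, payoff 0. No gain.
Neighbor 5 (pledges 0, payoff 106): pledging 30 → total 130, payoff 76. No gain.

Yes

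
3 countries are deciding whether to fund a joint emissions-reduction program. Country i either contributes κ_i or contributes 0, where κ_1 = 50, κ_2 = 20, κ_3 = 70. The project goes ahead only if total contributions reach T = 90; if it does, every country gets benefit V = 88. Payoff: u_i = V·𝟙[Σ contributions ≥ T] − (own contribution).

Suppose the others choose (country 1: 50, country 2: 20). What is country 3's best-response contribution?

Others' total = 70. Contributing 70 brings total to 140 ≥ 90: gain V − κ_3 = 18.
Best response: 70.

70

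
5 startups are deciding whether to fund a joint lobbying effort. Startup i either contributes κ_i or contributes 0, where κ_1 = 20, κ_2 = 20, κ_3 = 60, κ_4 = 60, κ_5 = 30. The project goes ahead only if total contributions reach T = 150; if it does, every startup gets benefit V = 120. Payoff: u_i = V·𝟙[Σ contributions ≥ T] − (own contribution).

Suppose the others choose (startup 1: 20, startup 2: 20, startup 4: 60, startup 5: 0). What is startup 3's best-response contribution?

60

Others' total = 100. Contributing 60 brings total to 160 ≥ 150: gain V − κ_3 = 60.
Best response: 60.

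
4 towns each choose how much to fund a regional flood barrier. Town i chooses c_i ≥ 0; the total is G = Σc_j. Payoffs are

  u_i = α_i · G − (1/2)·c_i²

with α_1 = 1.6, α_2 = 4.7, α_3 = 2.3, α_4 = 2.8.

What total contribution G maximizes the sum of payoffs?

45.6

Planner FOC: ∂(Σu_j)/∂c_i = (Σα_j) − c_i = 0, so c_i^SO = Σα_j = 11.4 for every i; G^SO = 45.6.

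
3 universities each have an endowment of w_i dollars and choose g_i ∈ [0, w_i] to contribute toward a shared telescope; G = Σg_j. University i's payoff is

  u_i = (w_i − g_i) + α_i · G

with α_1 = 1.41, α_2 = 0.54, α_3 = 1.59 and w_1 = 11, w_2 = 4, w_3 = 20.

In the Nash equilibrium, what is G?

31

∂u_i/∂g_i = α_i − 1, so university i contributes w_i if α_i > 1, else 0.
α_i > 1 for i ∈ {1, 3}; NE contributions (11, 0, 20), G = 31.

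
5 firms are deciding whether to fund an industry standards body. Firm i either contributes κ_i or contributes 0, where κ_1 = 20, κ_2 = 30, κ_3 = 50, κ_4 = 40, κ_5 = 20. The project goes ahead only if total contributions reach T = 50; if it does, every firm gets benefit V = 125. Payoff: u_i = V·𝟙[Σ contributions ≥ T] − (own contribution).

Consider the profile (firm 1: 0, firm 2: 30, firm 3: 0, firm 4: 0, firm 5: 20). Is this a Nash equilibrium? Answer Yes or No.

Yes

Total = 50 ≥ 50: provided.
Firm 1 (pledges 0, payoff 125): pledging 20 → total 70, payoff 105. No gain.
Firm 2 (pledges 30, payoff 95): dropping to 0 → total 20, payoff 0. No gain.
Firm 3 (pledges 0, payoff 125): pledging 50 → total 100, payoff 75. No gain.
Firm 4 (pledges 0, payoff 125): pledging 40 → total 90, payoff 85. No gain.
Firm 5 (pledges 20, payoff 105): dropping to 0 → total 30, payoff 0. No gain.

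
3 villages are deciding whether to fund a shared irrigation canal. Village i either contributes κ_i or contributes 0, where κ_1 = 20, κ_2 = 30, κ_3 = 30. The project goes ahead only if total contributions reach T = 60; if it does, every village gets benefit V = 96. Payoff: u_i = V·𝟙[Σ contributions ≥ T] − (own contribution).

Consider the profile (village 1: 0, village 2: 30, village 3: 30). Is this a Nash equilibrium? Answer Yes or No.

Total = 60 ≥ 60: provided.
Village 1 (pledges 0, payoff 96): pledging 20 → total 80, payoff 76. No gain.
Village 2 (pledges 30, payoff 66): dropping to 0 → total 30, payoff 0. No gain.
Village 3 (pledges 30, payoff 66): dropping to 0 → total 30, payoff 0. No gain.

Yes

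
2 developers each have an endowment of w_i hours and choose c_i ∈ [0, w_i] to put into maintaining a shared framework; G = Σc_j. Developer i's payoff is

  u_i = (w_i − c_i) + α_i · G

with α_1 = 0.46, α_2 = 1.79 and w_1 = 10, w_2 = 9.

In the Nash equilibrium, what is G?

9

∂u_i/∂c_i = α_i − 1, so developer i contributes w_i if α_i > 1, else 0.
α_i > 1 for i ∈ {2}; NE contributions (0, 9), G = 9.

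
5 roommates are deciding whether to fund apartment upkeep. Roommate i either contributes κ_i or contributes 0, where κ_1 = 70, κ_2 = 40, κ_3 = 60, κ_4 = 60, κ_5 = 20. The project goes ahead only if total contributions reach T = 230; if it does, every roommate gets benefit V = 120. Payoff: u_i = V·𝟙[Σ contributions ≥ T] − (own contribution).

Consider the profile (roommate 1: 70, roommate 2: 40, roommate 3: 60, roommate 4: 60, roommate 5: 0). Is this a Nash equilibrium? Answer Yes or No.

Yes

Total = 230 ≥ 230: provided.
Roommate 1 (pledges 70, payoff 50): dropping to 0 → total 160, payoff 0. No gain.
Roommate 2 (pledges 40, payoff 80): dropping to 0 → total 190, payoff 0. No gain.
Roommate 3 (pledges 60, payoff 60): dropping to 0 → total 170, payoff 0. No gain.
Roommate 4 (pledges 60, payoff 60): dropping to 0 → total 170, payoff 0. No gain.
Roommate 5 (pledges 0, payoff 120): pledging 20 → total 250, payoff 100. No gain.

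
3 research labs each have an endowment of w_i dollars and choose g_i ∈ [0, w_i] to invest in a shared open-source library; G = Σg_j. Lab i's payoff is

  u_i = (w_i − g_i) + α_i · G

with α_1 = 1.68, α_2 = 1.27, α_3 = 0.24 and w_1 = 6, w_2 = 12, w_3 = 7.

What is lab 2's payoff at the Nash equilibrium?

∂u_i/∂g_i = α_i − 1, so lab i contributes w_i if α_i > 1, else 0.
α_i > 1 for i ∈ {1, 2}; NE contributions (6, 12, 0), G = 18.
u_2 = (12 − 12) + 1.27·18 = 22.86.

22.86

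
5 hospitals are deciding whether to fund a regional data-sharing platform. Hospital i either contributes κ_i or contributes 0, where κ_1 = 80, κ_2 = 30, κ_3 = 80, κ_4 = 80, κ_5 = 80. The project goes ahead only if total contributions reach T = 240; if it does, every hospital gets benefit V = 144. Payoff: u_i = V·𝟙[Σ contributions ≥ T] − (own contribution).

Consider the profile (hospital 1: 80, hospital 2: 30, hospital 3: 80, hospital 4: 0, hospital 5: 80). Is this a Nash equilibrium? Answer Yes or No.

Total = 270 ≥ 240: provided.
Hospital 1 (pledges 80, payoff 64): dropping to 0 → total 190, payoff 0. No gain.
Hospital 2 (pledges 30, payoff 114): dropping to 0 → total 240, payoff 144. Profitable deviation.

No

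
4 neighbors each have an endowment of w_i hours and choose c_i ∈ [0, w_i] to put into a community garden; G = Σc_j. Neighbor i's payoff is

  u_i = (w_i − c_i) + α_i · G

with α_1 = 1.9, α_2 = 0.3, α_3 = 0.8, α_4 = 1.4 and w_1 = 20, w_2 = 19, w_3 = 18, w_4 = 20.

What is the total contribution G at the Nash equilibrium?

40

∂u_i/∂c_i = α_i − 1, so neighbor i contributes w_i if α_i > 1, else 0.
α_i > 1 for i ∈ {1, 4}; NE contributions (20, 0, 0, 20), G = 40.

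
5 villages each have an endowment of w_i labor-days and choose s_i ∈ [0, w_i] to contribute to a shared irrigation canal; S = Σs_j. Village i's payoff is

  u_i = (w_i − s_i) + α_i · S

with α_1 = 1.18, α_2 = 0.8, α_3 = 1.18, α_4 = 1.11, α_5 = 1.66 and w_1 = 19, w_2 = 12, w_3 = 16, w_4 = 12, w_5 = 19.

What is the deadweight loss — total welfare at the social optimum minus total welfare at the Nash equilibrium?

∂u_i/∂s_i = α_i − 1, so village i contributes w_i if α_i > 1, else 0.
α_i > 1 for i ∈ {1, 3, 4, 5}; NE contributions (19, 0, 16, 12, 19), S = 66.
W^NE = Σw_i − S^NE + (Σα_i)·S^NE = 78 + 4.93·66 = 403.38.
Planner: ∂(Σu_j)/∂s_i = Σα_j − 1 = 4.93 > 0, so everyone contributes w_i; S^SO = 78, W^SO = 78 + 4.93·78 = 462.54.
Deadweight loss = 59.16.

59.16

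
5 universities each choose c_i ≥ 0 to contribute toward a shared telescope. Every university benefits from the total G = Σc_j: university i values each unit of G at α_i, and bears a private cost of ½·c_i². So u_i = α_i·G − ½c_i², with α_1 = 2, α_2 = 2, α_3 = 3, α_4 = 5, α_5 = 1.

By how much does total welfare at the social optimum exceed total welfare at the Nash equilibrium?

University i's FOC: ∂u_i/∂c_i = α_i − c_i = 0, so c_i* = α_i.
NE contributions = (2, 2, 3, 5, 1); G = 13.
W^NE = (Σα)·G − ½Σα_i² = 13² − ½·43 = 147.5.
Planner sets c_i = Σα_j = 13 for every i, so G^SO = 5·13 = 65.
W^SO = (Σα)·G^SO − ½·5·(Σα)² = (5/2)·13² = 422.5.
Deadweight loss = W^SO − W^NE = 275.

275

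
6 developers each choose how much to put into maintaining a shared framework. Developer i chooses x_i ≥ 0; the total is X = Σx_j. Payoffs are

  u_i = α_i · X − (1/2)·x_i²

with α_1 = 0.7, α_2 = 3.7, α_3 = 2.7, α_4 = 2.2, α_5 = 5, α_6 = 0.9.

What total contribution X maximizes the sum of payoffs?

91.2

Planner FOC: ∂(Σu_j)/∂x_i = (Σα_j) − x_i = 0, so x_i^SO = Σα_j = 15.2 for every i; X^SO = 91.2.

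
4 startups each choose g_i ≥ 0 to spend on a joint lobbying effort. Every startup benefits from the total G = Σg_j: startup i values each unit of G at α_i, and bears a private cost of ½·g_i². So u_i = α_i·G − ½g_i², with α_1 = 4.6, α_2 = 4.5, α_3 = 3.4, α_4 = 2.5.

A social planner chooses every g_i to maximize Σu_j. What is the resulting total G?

Planner FOC: ∂(Σu_j)/∂g_i = (Σα_j) − g_i = 0, so g_i^SO = Σα_j = 15 for every i; G^SO = 60.

60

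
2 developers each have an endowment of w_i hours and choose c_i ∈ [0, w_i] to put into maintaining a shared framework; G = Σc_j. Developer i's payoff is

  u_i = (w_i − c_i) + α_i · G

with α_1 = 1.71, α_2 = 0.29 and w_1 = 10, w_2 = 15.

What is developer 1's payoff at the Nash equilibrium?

17.1

∂u_i/∂c_i = α_i − 1, so developer i contributes w_i if α_i > 1, else 0.
α_i > 1 for i ∈ {1}; NE contributions (10, 0), G = 10.
u_1 = (10 − 10) + 1.71·10 = 17.1.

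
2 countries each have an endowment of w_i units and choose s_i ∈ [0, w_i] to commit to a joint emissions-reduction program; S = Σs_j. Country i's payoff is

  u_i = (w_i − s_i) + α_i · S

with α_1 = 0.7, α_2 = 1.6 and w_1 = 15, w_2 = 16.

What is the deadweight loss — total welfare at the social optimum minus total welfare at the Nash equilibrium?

∂u_i/∂s_i = α_i − 1, so country i contributes w_i if α_i > 1, else 0.
α_i > 1 for i ∈ {2}; NE contributions (0, 16), S = 16.
W^NE = Σw_i − S^NE + (Σα_i)·S^NE = 31 + 1.3·16 = 51.8.
Planner: ∂(Σu_j)/∂s_i = Σα_j − 1 = 1.3 > 0, so everyone contributes w_i; S^SO = 31, W^SO = 31 + 1.3·31 = 71.3.
Deadweight loss = 19.5.

19.5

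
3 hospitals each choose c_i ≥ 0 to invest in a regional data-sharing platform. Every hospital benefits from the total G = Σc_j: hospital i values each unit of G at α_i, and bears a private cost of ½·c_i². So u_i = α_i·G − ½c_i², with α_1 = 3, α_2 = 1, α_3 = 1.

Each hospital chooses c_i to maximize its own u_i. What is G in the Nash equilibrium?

5

Hospital i's FOC: ∂u_i/∂c_i = α_i − c_i = 0, so c_i* = α_i.
NE contributions = (3, 1, 1); G = 5.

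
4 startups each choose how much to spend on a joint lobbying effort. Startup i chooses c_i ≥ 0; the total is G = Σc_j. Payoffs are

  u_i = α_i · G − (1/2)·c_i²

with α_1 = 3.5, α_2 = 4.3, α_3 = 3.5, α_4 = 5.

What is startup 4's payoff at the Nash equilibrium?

69

Startup i's FOC: ∂u_i/∂c_i = α_i − c_i = 0, so c_i* = α_i.
NE contributions = (3.5, 4.3, 3.5, 5); G = 16.3.
u_4 = α_4·G − ½·(c_4)² = 5·16.3 − ½·5² = 69.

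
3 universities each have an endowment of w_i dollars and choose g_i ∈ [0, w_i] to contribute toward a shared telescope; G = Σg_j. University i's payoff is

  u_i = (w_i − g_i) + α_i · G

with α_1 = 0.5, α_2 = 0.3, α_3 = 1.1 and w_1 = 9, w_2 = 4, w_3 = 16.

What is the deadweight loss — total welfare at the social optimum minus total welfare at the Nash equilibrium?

11.7

∂u_i/∂g_i = α_i − 1, so university i contributes w_i if α_i > 1, else 0.
α_i > 1 for i ∈ {3}; NE contributions (0, 0, 16), G = 16.
W^NE = Σw_i − G^NE + (Σα_i)·G^NE = 29 + 0.9·16 = 43.4.
Planner: ∂(Σu_j)/∂g_i = Σα_j − 1 = 0.9 > 0, so everyone contributes w_i; G^SO = 29, W^SO = 29 + 0.9·29 = 55.1.
Deadweight loss = 11.7.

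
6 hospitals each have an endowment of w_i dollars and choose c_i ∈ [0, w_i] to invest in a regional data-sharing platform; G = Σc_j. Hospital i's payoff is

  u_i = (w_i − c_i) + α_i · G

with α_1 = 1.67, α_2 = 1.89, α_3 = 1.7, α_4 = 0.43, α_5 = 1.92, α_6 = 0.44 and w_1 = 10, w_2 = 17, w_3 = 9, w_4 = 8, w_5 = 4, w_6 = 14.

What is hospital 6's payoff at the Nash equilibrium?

31.6

∂u_i/∂c_i = α_i − 1, so hospital i contributes w_i if α_i > 1, else 0.
α_i > 1 for i ∈ {1, 2, 3, 5}; NE contributions (10, 17, 9, 0, 4, 0), G = 40.
u_6 = (14 − 0) + 0.44·40 = 31.6.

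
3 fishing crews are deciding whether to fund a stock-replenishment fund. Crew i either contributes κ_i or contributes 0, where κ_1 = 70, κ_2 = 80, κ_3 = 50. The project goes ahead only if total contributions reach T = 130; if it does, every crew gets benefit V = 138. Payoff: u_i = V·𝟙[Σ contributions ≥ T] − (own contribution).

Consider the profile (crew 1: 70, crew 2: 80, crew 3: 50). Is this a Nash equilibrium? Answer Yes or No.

No

Total = 200 ≥ 130: provided.
Crew 1 (pledges 70, payoff 68): dropping to 0 → total 130, payoff 138. Profitable deviation.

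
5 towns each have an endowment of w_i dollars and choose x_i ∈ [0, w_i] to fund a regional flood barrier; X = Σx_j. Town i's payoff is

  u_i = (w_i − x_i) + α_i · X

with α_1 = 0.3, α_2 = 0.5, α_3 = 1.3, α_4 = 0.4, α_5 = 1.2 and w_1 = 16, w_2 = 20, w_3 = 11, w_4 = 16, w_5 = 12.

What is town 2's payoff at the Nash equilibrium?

31.5

∂u_i/∂x_i = α_i − 1, so town i contributes w_i if α_i > 1, else 0.
α_i > 1 for i ∈ {3, 5}; NE contributions (0, 0, 11, 0, 12), X = 23.
u_2 = (20 − 0) + 0.5·23 = 31.5.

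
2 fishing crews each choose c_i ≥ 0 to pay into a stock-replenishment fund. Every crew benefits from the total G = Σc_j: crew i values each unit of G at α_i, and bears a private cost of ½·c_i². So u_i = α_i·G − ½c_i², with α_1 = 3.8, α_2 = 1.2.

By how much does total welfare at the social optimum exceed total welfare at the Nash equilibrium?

Crew i's FOC: ∂u_i/∂c_i = α_i − c_i = 0, so c_i* = α_i.
NE contributions = (3.8, 1.2); G = 5.
W^NE = (Σα)·G − ½Σα_i² = 5² − ½·15.88 = 17.06.
Planner sets c_i = Σα_j = 5 for every i, so G^SO = 2·5 = 10.
W^SO = (Σα)·G^SO − ½·2·(Σα)² = (2/2)·5² = 25.
Deadweight loss = W^SO − W^NE = 7.94.

7.94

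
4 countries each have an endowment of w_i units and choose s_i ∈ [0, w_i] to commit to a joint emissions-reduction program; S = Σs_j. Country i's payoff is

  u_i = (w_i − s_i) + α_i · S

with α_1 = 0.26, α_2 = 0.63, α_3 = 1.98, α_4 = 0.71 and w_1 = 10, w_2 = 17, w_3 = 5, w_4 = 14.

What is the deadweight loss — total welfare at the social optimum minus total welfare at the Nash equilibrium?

∂u_i/∂s_i = α_i − 1, so country i contributes w_i if α_i > 1, else 0.
α_i > 1 for i ∈ {3}; NE contributions (0, 0, 5, 0), S = 5.
W^NE = Σw_i − S^NE + (Σα_i)·S^NE = 46 + 2.58·5 = 58.9.
Planner: ∂(Σu_j)/∂s_i = Σα_j − 1 = 2.58 > 0, so everyone contributes w_i; S^SO = 46, W^SO = 46 + 2.58·46 = 164.68.
Deadweight loss = 105.78.

105.78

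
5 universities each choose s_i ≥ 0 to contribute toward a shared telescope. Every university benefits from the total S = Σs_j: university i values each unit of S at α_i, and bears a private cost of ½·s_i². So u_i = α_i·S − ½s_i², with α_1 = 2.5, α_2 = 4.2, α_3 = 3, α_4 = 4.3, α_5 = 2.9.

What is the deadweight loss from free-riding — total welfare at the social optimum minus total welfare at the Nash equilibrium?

University i's FOC: ∂u_i/∂s_i = α_i − s_i = 0, so s_i* = α_i.
NE contributions = (2.5, 4.2, 3, 4.3, 2.9); S = 16.9.
W^NE = (Σα)·S − ½Σα_i² = 16.9² − ½·59.79 = 255.715.
Planner sets s_i = Σα_j = 16.9 for every i, so S^SO = 5·16.9 = 84.5.
W^SO = (Σα)·S^SO − ½·5·(Σα)² = (5/2)·16.9² = 714.025.
Deadweight loss = W^SO − W^NE = 458.31.

458.31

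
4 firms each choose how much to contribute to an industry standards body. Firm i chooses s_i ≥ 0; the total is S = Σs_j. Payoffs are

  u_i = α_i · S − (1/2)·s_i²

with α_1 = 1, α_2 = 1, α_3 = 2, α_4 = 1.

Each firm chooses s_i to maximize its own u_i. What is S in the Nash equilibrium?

Firm i's FOC: ∂u_i/∂s_i = α_i − s_i = 0, so s_i* = α_i.
NE contributions = (1, 1, 2, 1); S = 5.

5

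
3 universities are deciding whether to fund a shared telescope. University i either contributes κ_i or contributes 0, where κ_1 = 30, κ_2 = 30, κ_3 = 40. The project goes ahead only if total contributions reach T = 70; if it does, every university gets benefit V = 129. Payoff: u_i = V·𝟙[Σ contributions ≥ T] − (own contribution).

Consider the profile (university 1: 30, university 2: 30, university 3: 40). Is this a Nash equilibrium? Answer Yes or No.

Total = 100 ≥ 70: provided.
University 1 (pledges 30, payoff 99): dropping to 0 → total 70, payoff 129. Profitable deviation.

No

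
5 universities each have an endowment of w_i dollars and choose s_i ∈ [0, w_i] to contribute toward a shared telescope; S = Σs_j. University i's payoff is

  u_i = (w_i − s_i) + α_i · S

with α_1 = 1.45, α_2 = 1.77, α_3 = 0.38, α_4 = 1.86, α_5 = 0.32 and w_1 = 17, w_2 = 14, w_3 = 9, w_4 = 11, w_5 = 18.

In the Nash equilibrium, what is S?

∂u_i/∂s_i = α_i − 1, so university i contributes w_i if α_i > 1, else 0.
α_i > 1 for i ∈ {1, 2, 4}; NE contributions (17, 14, 0, 11, 0), S = 42.

42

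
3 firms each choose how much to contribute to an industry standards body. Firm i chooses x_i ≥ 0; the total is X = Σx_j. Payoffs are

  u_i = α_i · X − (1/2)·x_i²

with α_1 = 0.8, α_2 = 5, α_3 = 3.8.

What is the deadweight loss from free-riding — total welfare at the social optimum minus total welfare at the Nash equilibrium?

Firm i's FOC: ∂u_i/∂x_i = α_i − x_i = 0, so x_i* = α_i.
NE contributions = (0.8, 5, 3.8); X = 9.6.
W^NE = (Σα)·X − ½Σα_i² = 9.6² − ½·40.08 = 72.12.
Planner sets x_i = Σα_j = 9.6 for every i, so X^SO = 3·9.6 = 28.8.
W^SO = (Σα)·X^SO − ½·3·(Σα)² = (3/2)·9.6² = 138.24.
Deadweight loss = W^SO − W^NE = 66.12.

66.12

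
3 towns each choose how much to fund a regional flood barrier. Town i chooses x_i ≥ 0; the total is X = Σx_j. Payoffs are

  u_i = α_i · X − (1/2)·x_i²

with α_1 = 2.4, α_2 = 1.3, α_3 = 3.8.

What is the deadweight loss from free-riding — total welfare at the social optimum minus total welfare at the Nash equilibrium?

39.07

Town i's FOC: ∂u_i/∂x_i = α_i − x_i = 0, so x_i* = α_i.
NE contributions = (2.4, 1.3, 3.8); X = 7.5.
W^NE = (Σα)·X − ½Σα_i² = 7.5² − ½·21.89 = 45.305.
Planner sets x_i = Σα_j = 7.5 for every i, so X^SO = 3·7.5 = 22.5.
W^SO = (Σα)·X^SO − ½·3·(Σα)² = (3/2)·7.5² = 84.375.
Deadweight loss = W^SO − W^NE = 39.07.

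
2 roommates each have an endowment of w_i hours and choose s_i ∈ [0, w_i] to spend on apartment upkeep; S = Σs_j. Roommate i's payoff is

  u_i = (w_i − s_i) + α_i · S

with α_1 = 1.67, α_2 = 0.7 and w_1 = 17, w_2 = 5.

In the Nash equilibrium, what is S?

17

∂u_i/∂s_i = α_i − 1, so roommate i contributes w_i if α_i > 1, else 0.
α_i > 1 for i ∈ {1}; NE contributions (17, 0), S = 17.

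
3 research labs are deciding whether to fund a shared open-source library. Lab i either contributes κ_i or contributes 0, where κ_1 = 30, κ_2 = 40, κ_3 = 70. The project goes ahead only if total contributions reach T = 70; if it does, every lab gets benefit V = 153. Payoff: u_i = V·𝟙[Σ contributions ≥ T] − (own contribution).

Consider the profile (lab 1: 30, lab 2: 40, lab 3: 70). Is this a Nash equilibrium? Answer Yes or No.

Total = 140 ≥ 70: provided.
Lab 1 (pledges 30, payoff 123): dropping to 0 → total 110, payoff 153. Profitable deviation.

No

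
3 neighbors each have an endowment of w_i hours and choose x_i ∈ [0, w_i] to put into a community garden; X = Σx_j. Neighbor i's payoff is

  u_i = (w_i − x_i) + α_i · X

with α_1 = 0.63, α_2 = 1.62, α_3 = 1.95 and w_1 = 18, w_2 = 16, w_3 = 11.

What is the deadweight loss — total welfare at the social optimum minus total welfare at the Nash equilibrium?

∂u_i/∂x_i = α_i − 1, so neighbor i contributes w_i if α_i > 1, else 0.
α_i > 1 for i ∈ {2, 3}; NE contributions (0, 16, 11), X = 27.
W^NE = Σw_i − X^NE + (Σα_i)·X^NE = 45 + 3.2·27 = 131.4.
Planner: ∂(Σu_j)/∂x_i = Σα_j − 1 = 3.2 > 0, so everyone contributes w_i; X^SO = 45, W^SO = 45 + 3.2·45 = 189.
Deadweight loss = 57.6.

57.6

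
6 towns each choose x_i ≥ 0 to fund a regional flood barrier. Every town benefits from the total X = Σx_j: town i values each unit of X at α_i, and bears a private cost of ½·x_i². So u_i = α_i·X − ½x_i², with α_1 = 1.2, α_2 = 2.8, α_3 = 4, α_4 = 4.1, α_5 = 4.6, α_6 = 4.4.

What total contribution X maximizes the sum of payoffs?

126.6

Planner FOC: ∂(Σu_j)/∂x_i = (Σα_j) − x_i = 0, so x_i^SO = Σα_j = 21.1 for every i; X^SO = 126.6.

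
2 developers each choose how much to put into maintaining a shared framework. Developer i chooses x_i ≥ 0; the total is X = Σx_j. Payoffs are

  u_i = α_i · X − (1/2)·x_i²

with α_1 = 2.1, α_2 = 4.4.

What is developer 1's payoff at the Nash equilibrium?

Developer i's FOC: ∂u_i/∂x_i = α_i − x_i = 0, so x_i* = α_i.
NE contributions = (2.1, 4.4); X = 6.5.
u_1 = α_1·X − ½·(x_1)² = 2.1·6.5 − ½·2.1² = 11.445.

11.445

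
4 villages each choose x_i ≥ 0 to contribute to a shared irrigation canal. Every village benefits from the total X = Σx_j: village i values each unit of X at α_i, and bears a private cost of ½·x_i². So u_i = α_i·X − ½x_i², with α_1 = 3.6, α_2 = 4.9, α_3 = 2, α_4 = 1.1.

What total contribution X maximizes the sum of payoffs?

Planner FOC: ∂(Σu_j)/∂x_i = (Σα_j) − x_i = 0, so x_i^SO = Σα_j = 11.6 for every i; X^SO = 46.4.

46.4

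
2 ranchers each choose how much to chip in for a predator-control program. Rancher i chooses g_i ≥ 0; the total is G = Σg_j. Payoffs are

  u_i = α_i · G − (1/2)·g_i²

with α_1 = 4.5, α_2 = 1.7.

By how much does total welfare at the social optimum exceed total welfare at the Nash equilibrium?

11.57

Rancher i's FOC: ∂u_i/∂g_i = α_i − g_i = 0, so g_i* = α_i.
NE contributions = (4.5, 1.7); G = 6.2.
W^NE = (Σα)·G − ½Σα_i² = 6.2² − ½·23.14 = 26.87.
Planner sets g_i = Σα_j = 6.2 for every i, so G^SO = 2·6.2 = 12.4.
W^SO = (Σα)·G^SO − ½·2·(Σα)² = (2/2)·6.2² = 38.44.
Deadweight loss = W^SO − W^NE = 11.57.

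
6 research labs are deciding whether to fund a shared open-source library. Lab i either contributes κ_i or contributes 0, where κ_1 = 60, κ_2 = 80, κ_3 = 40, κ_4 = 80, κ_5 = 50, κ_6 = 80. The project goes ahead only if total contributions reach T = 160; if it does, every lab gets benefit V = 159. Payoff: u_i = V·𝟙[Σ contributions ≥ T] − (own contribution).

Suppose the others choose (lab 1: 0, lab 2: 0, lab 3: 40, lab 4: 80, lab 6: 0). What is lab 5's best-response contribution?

50

Others' total = 120. Contributing 50 brings total to 170 ≥ 160: gain V − κ_5 = 109.
Best response: 50.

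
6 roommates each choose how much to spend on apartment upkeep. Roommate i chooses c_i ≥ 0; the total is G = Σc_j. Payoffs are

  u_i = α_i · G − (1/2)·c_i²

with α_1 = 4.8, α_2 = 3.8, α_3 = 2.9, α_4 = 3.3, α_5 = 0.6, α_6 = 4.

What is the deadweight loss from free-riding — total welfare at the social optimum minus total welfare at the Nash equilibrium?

Roommate i's FOC: ∂u_i/∂c_i = α_i − c_i = 0, so c_i* = α_i.
NE contributions = (4.8, 3.8, 2.9, 3.3, 0.6, 4); G = 19.4.
W^NE = (Σα)·G − ½Σα_i² = 19.4² − ½·73.14 = 339.79.
Planner sets c_i = Σα_j = 19.4 for every i, so G^SO = 6·19.4 = 116.4.
W^SO = (Σα)·G^SO − ½·6·(Σα)² = (6/2)·19.4² = 1129.08.
Deadweight loss = W^SO − W^NE = 789.29.

789.29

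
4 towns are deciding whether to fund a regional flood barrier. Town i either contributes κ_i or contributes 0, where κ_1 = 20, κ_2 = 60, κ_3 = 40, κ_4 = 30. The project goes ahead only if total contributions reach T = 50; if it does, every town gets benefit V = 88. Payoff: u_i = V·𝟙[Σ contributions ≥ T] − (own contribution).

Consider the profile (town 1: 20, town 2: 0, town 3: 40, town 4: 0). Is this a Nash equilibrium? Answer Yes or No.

Yes

Total = 60 ≥ 50: provided.
Town 1 (pledges 20, payoff 68): dropping to 0 → total 40, payoff 0. No gain.
Town 2 (pledges 0, payoff 88): pledging 60 → total 120, payoff 28. No gain.
Town 3 (pledges 40, payoff 48): dropping to 0 → total 20, payoff 0. No gain.
Town 4 (pledges 0, payoff 88): pledging 30 → total 90, payoff 58. No gain.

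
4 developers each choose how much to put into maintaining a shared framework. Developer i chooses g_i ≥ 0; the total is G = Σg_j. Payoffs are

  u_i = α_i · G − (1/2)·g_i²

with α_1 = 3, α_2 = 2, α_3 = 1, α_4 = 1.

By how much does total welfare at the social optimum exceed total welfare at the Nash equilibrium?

56.5

Developer i's FOC: ∂u_i/∂g_i = α_i − g_i = 0, so g_i* = α_i.
NE contributions = (3, 2, 1, 1); G = 7.
W^NE = (Σα)·G − ½Σα_i² = 7² − ½·15 = 41.5.
Planner sets g_i = Σα_j = 7 for every i, so G^SO = 4·7 = 28.
W^SO = (Σα)·G^SO − ½·4·(Σα)² = (4/2)·7² = 98.
Deadweight loss = W^SO − W^NE = 56.5.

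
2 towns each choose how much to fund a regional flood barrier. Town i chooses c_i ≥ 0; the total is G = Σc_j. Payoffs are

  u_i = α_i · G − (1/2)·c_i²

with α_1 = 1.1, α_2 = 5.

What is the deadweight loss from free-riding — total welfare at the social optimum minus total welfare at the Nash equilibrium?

13.105

Town i's FOC: ∂u_i/∂c_i = α_i − c_i = 0, so c_i* = α_i.
NE contributions = (1.1, 5); G = 6.1.
W^NE = (Σα)·G − ½Σα_i² = 6.1² − ½·26.21 = 24.105.
Planner sets c_i = Σα_j = 6.1 for every i, so G^SO = 2·6.1 = 12.2.
W^SO = (Σα)·G^SO − ½·2·(Σα)² = (2/2)·6.1² = 37.21.
Deadweight loss = W^SO − W^NE = 13.105.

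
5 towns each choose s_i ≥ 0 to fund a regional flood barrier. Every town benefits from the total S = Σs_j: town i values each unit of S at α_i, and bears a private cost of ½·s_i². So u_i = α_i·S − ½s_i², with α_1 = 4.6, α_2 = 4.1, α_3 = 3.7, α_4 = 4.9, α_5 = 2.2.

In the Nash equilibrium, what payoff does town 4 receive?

83.545

Town i's FOC: ∂u_i/∂s_i = α_i − s_i = 0, so s_i* = α_i.
NE contributions = (4.6, 4.1, 3.7, 4.9, 2.2); S = 19.5.
u_4 = α_4·S − ½·(s_4)² = 4.9·19.5 − ½·4.9² = 83.545.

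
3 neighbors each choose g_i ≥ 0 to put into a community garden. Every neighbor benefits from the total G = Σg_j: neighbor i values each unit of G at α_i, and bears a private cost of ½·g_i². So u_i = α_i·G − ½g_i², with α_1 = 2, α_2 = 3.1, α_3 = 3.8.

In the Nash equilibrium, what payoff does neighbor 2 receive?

22.785

Neighbor i's FOC: ∂u_i/∂g_i = α_i − g_i = 0, so g_i* = α_i.
NE contributions = (2, 3.1, 3.8); G = 8.9.
u_2 = α_2·G − ½·(g_2)² = 3.1·8.9 − ½·3.1² = 22.785.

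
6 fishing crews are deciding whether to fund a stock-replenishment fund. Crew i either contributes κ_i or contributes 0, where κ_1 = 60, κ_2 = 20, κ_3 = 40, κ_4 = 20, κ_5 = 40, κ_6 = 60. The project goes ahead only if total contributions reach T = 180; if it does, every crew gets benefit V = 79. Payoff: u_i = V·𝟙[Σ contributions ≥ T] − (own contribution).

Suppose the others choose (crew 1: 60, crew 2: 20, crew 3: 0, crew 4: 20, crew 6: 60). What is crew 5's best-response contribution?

Others' total = 160. Contributing 40 brings total to 200 ≥ 180: gain V − κ_5 = 39.
Best response: 40.

40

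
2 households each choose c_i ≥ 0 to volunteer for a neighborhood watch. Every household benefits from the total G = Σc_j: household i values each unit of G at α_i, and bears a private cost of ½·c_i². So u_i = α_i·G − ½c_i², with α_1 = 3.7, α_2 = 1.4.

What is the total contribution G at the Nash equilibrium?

5.1

Household i's FOC: ∂u_i/∂c_i = α_i − c_i = 0, so c_i* = α_i.
NE contributions = (3.7, 1.4); G = 5.1.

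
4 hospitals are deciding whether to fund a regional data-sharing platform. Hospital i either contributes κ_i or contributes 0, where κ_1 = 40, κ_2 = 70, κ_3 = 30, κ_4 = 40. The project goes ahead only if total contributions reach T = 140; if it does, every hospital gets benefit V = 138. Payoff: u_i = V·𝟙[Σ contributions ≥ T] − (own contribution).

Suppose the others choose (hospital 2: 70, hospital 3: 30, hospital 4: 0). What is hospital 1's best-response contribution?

40

Others' total = 100. Contributing 40 brings total to 140 ≥ 140: gain V − κ_1 = 98.
Best response: 40.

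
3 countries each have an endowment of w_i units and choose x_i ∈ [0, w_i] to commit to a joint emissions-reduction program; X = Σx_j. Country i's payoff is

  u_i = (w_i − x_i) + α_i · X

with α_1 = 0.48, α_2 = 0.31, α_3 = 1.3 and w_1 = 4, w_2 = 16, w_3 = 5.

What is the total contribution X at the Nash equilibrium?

∂u_i/∂x_i = α_i − 1, so country i contributes w_i if α_i > 1, else 0.
α_i > 1 for i ∈ {3}; NE contributions (0, 0, 5), X = 5.

5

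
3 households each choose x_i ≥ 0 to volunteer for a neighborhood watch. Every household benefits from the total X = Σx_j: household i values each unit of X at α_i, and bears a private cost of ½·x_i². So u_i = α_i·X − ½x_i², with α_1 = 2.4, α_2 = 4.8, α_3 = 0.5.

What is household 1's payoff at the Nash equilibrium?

15.6

Household i's FOC: ∂u_i/∂x_i = α_i − x_i = 0, so x_i* = α_i.
NE contributions = (2.4, 4.8, 0.5); X = 7.7.
u_1 = α_1·X − ½·(x_1)² = 2.4·7.7 − ½·2.4² = 15.6.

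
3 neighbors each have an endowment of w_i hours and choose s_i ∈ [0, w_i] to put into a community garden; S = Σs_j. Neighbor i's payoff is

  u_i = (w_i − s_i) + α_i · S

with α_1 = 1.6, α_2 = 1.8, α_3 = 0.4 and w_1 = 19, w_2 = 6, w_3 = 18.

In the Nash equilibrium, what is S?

∂u_i/∂s_i = α_i − 1, so neighbor i contributes w_i if α_i > 1, else 0.
α_i > 1 for i ∈ {1, 2}; NE contributions (19, 6, 0), S = 25.

25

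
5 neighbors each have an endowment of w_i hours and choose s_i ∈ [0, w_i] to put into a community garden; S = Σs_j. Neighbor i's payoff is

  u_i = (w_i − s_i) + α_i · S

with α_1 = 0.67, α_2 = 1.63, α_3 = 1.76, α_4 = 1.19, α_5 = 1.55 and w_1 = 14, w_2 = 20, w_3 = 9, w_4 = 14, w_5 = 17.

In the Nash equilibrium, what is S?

∂u_i/∂s_i = α_i − 1, so neighbor i contributes w_i if α_i > 1, else 0.
α_i > 1 for i ∈ {2, 3, 4, 5}; NE contributions (0, 20, 9, 14, 17), S = 60.

60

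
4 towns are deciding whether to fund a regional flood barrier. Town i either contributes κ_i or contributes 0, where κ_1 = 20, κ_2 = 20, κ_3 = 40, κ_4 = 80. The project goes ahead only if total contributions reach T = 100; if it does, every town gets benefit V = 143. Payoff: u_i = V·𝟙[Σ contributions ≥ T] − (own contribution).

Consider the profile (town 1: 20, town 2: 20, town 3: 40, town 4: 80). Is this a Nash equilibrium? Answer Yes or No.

Total = 160 ≥ 100: provided.
Town 1 (pledges 20, payoff 123): dropping to 0 → total 140, payoff 143. Profitable deviation.

No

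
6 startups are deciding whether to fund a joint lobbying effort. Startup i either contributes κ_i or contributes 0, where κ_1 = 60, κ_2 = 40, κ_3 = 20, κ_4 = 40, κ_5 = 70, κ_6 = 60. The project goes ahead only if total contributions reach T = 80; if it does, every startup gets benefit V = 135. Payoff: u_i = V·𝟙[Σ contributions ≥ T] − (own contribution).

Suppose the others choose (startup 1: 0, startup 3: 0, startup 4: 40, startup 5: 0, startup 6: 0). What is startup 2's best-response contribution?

40

Others' total = 40. Contributing 40 brings total to 80 ≥ 80: gain V − κ_2 = 95.
Best response: 40.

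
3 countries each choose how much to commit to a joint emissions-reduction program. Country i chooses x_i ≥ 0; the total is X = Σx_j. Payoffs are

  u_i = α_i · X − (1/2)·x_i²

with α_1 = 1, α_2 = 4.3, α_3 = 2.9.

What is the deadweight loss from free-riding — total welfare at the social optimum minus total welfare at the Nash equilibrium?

47.57

Country i's FOC: ∂u_i/∂x_i = α_i − x_i = 0, so x_i* = α_i.
NE contributions = (1, 4.3, 2.9); X = 8.2.
W^NE = (Σα)·X − ½Σα_i² = 8.2² − ½·27.9 = 53.29.
Planner sets x_i = Σα_j = 8.2 for every i, so X^SO = 3·8.2 = 24.6.
W^SO = (Σα)·X^SO − ½·3·(Σα)² = (3/2)·8.2² = 100.86.
Deadweight loss = W^SO − W^NE = 47.57.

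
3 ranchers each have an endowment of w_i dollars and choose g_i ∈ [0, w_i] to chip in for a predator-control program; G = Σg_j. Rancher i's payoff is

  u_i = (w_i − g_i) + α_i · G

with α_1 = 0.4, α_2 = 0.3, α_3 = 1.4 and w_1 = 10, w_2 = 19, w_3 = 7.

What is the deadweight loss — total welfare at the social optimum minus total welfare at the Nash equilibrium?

31.9

∂u_i/∂g_i = α_i − 1, so rancher i contributes w_i if α_i > 1, else 0.
α_i > 1 for i ∈ {3}; NE contributions (0, 0, 7), G = 7.
W^NE = Σw_i − G^NE + (Σα_i)·G^NE = 36 + 1.1·7 = 43.7.
Planner: ∂(Σu_j)/∂g_i = Σα_j − 1 = 1.1 > 0, so everyone contributes w_i; G^SO = 36, W^SO = 36 + 1.1·36 = 75.6.
Deadweight loss = 31.9.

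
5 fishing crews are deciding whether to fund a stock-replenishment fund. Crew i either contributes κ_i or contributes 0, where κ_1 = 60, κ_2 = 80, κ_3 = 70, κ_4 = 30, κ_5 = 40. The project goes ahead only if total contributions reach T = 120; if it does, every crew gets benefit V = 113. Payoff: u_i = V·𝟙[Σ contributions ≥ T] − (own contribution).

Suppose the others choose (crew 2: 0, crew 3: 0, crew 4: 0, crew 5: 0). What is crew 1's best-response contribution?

0

Others' total = 0. Even contributing 60 gives 60 < 120: no benefit either way.
Best response: 0.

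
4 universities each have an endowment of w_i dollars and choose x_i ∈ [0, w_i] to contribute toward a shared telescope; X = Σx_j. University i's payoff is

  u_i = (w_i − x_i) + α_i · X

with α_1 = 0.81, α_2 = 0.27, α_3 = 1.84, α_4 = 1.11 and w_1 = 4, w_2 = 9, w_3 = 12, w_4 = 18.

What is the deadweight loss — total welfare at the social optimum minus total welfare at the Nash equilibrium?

39.39

∂u_i/∂x_i = α_i − 1, so university i contributes w_i if α_i > 1, else 0.
α_i > 1 for i ∈ {3, 4}; NE contributions (0, 0, 12, 18), X = 30.
W^NE = Σw_i − X^NE + (Σα_i)·X^NE = 43 + 3.03·30 = 133.9.
Planner: ∂(Σu_j)/∂x_i = Σα_j − 1 = 3.03 > 0, so everyone contributes w_i; X^SO = 43, W^SO = 43 + 3.03·43 = 173.29.
Deadweight loss = 39.39.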